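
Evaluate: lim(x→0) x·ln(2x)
This is a 0·∞ indeterminate form.

Rewrite 0·∞ as a quotient (0/0 or ∞/∞ form), then apply L'Hôpital's rule:
  lim(x→0) x·ln(2x) = 0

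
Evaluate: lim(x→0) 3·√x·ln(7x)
This is a 0·∞ indeterminate form.

Rewrite 0·∞ as a quotient (0/0 or ∞/∞ form), then apply L'Hôpital's rule:
  lim(x→0) 3·√x·ln(7x) = 0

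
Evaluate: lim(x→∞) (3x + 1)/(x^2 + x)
This is an ∞/∞ indeterminate form.

Apply L'Hôpital's rule: differentiate numerator and denominator separately.
  f(x) = 3·x + 1   ⇒   f'(x) = 3
  g(x) = x^2 + x   ⇒   g'(x) = 2·x + 1
  lim(x→∞) f'(x)/g'(x) = lim(x→∞) (3)/(2·x + 1)
  = 0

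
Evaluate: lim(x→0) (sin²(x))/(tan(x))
This is a 0/0 indeterminate form.

Apply L'Hôpital's rule: differentiate numerator and denominator separately.
  f(x) = sin(x)^2   ⇒   f'(x) = 2·sin(x)·cos(x)
  g(x) = tan(x)   ⇒   g'(x) = tan(x)^2 + 1
  lim(x→0) f'(x)/g'(x) = lim(x→0) (2·sin(x)·cos(x))/(tan(x)^2 + 1)
  = 0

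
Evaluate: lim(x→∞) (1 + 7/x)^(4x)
This is an exponential indeterminate form.

For exponential indeterminate forms, take the natural log:
  Let L = lim(x→∞) (1 + 7/x)^(4x)
  Then ln(L) = lim(x→∞) [exponent × ln(base)]
  Evaluate using L'Hôpital or standard limits, then exponentiate.
  L = e^(28)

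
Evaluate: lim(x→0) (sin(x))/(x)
This is a 0/0 indeterminate form.

Apply L'Hôpital's rule: differentiate numerator and denominator separately.
  f(x) = sin(x)   ⇒   f'(x) = cos(x)
  g(x) = x   ⇒   g'(x) = 1
  lim(x→0) f'(x)/g'(x) = lim(x→0) (cos(x))/(1)
  = 1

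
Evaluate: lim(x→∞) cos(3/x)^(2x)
This is an exponential indeterminate form.

For exponential indeterminate forms, take the natural log:
  Let L = lim(x→∞) cos(3/x)^(2x)
  Then ln(L) = lim(x→∞) [exponent × ln(base)]
  Evaluate using L'Hôpital or standard limits, then exponentiate.
  L = 1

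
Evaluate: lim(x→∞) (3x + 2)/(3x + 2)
This is an ∞/∞ indeterminate form.

Apply L'Hôpital's rule: differentiate numerator and denominator separately.
  f(x) = 3·x + 2   ⇒   f'(x) = 3
  g(x) = 3·x + 2   ⇒   g'(x) = 3
  lim(x→∞) f'(x)/g'(x) = lim(x→∞) (3)/(3)
  = 1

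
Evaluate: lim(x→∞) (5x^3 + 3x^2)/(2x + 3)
This is an ∞/∞ indeterminate form.

Apply L'Hôpital's rule: differentiate numerator and denominator separately.
  f(x) = 5·x^3 + 3·x^2   ⇒   f'(x) = 15·x^2 + 6·x
  g(x) = 2·x + 3   ⇒   g'(x) = 2
  lim(x→∞) f'(x)/g'(x) = lim(x→∞) (15·x^2 + 6·x)/(2)
  = ∞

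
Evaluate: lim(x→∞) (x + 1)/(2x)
This is an ∞/∞ indeterminate form.

Apply L'Hôpital's rule: differentiate numerator and denominator separately.
  f(x) = x + 1   ⇒   f'(x) = 1
  g(x) = 2·x   ⇒   g'(x) = 2
  lim(x→∞) f'(x)/g'(x) = lim(x→∞) (1)/(2)
  = 1/2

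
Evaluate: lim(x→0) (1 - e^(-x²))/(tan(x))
This is a 0/0 indeterminate form.

Apply L'Hôpital's rule: differentiate numerator and denominator separately.
  f(x) = 1 - e^(-x^2)   ⇒   f'(x) = 2·x·e^(-x^2)
  g(x) = tan(x)   ⇒   g'(x) = tan(x)^2 + 1
  lim(x→0) f'(x)/g'(x) = lim(x→0) (2·x·e^(-x^2))/(tan(x)^2 + 1)
  = 0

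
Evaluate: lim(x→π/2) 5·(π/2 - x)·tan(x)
This is a 0·∞ indeterminate form.

Rewrite 0·∞ as a quotient (0/0 or ∞/∞ form), then apply L'Hôpital's rule:
  lim(x→π/2) 5·(π/2 - x)·tan(x) = 5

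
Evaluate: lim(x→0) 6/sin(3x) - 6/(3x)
This is an ∞-∞ indeterminate form.

Combine fractions or rationalize to convert ∞-∞ to 0/0 form:
  lim(x→0) 6/sin(3x) - 6/(3x) = 0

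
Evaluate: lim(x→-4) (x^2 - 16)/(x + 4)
This is a standard limit.

Factor or rationalize the expression:
  lim(x→-4) (x^2 - 16)/(x + 4) = -8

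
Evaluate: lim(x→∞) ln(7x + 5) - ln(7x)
This is an ∞-∞ indeterminate form.

Combine fractions or rationalize to convert ∞-∞ to 0/0 form:
  lim(x→∞) ln(7x + 5) - ln(7x) = 0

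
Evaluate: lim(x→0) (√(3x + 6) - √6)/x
This is a standard limit.

Factor or rationalize the expression:
  lim(x→0) (√(3x + 6) - √6)/x = sqrt(6)/4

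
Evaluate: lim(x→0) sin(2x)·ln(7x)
This is a 0·∞ indeterminate form.

Rewrite 0·∞ as a quotient (0/0 or ∞/∞ form), then apply L'Hôpital's rule:
  lim(x→0) sin(2x)·ln(7x) = 0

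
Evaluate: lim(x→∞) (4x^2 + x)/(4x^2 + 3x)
This is an ∞/∞ indeterminate form.

Apply L'Hôpital's rule: differentiate numerator and denominator separately.
  f(x) = 4·x^2 + x   ⇒   f'(x) = 8·x + 1
  g(x) = 4·x^2 + 3·x   ⇒   g'(x) = 8·x + 3
  lim(x→∞) f'(x)/g'(x) = lim(x→∞) (8·x + 1)/(8·x + 3)
  = 1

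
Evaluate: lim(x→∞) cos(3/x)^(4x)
This is an exponential indeterminate form.

For exponential indeterminate forms, take the natural log:
  Let L = lim(x→∞) cos(3/x)^(4x)
  Then ln(L) = lim(x→∞) [exponent × ln(base)]
  Evaluate using L'Hôpital or standard limits, then exponentiate.
  L = 1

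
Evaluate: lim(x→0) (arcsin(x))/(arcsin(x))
This is a 0/0 indeterminate form.

Apply L'Hôpital's rule: differentiate numerator and denominator separately.
  f(x) = asin(x)   ⇒   f'(x) = 1/sqrt(1 - x^2)
  g(x) = asin(x)   ⇒   g'(x) = 1/sqrt(1 - x^2)
  lim(x→0) f'(x)/g'(x) = lim(x→0) (1/sqrt(1 - x^2))/(1/sqrt(1 - x^2))
  = 1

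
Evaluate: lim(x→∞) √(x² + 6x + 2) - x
This is an ∞-∞ indeterminate form.

Combine fractions or rationalize to convert ∞-∞ to 0/0 form:
  lim(x→∞) √(x² + 6x + 2) - x = 3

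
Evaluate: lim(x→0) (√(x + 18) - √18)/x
This is a standard limit.

Factor or rationalize the expression:
  lim(x→0) (√(x + 18) - √18)/x = sqrt(2)/12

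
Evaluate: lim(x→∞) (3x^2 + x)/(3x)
This is an ∞/∞ indeterminate form.

Apply L'Hôpital's rule: differentiate numerator and denominator separately.
  f(x) = 3·x^2 + x   ⇒   f'(x) = 6·x + 1
  g(x) = 3·x   ⇒   g'(x) = 3
  lim(x→∞) f'(x)/g'(x) = lim(x→∞) (6·x + 1)/(3)
  = ∞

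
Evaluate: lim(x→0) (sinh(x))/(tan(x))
This is a 0/0 indeterminate form.

Apply L'Hôpital's rule: differentiate numerator and denominator separately.
  f(x) = sinh(x)   ⇒   f'(x) = cosh(x)
  g(x) = tan(x)   ⇒   g'(x) = tan(x)^2 + 1
  lim(x→0) f'(x)/g'(x) = lim(x→0) (cosh(x))/(tan(x)^2 + 1)
  = 1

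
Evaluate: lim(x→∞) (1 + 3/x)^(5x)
This is an exponential indeterminate form.

For exponential indeterminate forms, take the natural log:
  Let L = lim(x→∞) (1 + 3/x)^(5x)
  Then ln(L) = lim(x→∞) [exponent × ln(base)]
  Evaluate using L'Hôpital or standard limits, then exponentiate.
  L = e^(15)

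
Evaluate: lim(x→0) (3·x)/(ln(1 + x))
This is a 0/0 indeterminate form.

Apply L'Hôpital's rule: differentiate numerator and denominator separately.
  f(x) = 3·x   ⇒   f'(x) = 3
  g(x) = ln(x + 1)   ⇒   g'(x) = 1/(x + 1)
  lim(x→0) f'(x)/g'(x) = lim(x→0) (3)/(1/(x + 1))
  = 3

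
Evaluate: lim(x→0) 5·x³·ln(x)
This is a 0·∞ indeterminate form.

Rewrite 0·∞ as a quotient (0/0 or ∞/∞ form), then apply L'Hôpital's rule:
  lim(x→0) 5·x³·ln(x) = 0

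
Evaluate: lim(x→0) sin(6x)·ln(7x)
This is a 0·∞ indeterminate form.

Rewrite 0·∞ as a quotient (0/0 or ∞/∞ form), then apply L'Hôpital's rule:
  lim(x→0) sin(6x)·ln(7x) = 0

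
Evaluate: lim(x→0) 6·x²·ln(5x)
This is a 0·∞ indeterminate form.

Rewrite 0·∞ as a quotient (0/0 or ∞/∞ form), then apply L'Hôpital's rule:
  lim(x→0) 6·x²·ln(5x) = 0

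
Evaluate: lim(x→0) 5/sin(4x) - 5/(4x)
This is an ∞-∞ indeterminate form.

Combine fractions or rationalize to convert ∞-∞ to 0/0 form:
  lim(x→0) 5/sin(4x) - 5/(4x) = 0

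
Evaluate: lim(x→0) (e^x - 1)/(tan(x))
This is a 0/0 indeterminate form.

Apply L'Hôpital's rule: differentiate numerator and denominator separately.
  f(x) = e^(x) - 1   ⇒   f'(x) = e^(x)
  g(x) = tan(x)   ⇒   g'(x) = tan(x)^2 + 1
  lim(x→0) f'(x)/g'(x) = lim(x→0) (e^(x))/(tan(x)^2 + 1)
  = 1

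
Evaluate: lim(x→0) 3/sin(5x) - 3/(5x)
This is an ∞-∞ indeterminate form.

Combine fractions or rationalize to convert ∞-∞ to 0/0 form:
  lim(x→0) 3/sin(5x) - 3/(5x) = 0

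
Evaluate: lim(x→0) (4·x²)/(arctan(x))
This is a 0/0 indeterminate form.

Apply L'Hôpital's rule: differentiate numerator and denominator separately.
  f(x) = 4·x^2   ⇒   f'(x) = 8·x
  g(x) = atan(x)   ⇒   g'(x) = 1/(x^2 + 1)
  lim(x→0) f'(x)/g'(x) = lim(x→0) (8·x)/(1/(x^2 + 1))
  = 0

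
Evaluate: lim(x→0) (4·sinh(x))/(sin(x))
This is a 0/0 indeterminate form.

Apply L'Hôpital's rule: differentiate numerator and denominator separately.
  f(x) = 4·sinh(x)   ⇒   f'(x) = 4·cosh(x)
  g(x) = sin(x)   ⇒   g'(x) = cos(x)
  lim(x→0) f'(x)/g'(x) = lim(x→0) (4·cosh(x))/(cos(x))
  = 4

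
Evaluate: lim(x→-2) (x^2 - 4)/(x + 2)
This is a standard limit.

Factor or rationalize the expression:
  lim(x→-2) (x^2 - 4)/(x + 2) = -4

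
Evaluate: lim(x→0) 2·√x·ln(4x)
This is a 0·∞ indeterminate form.

Rewrite 0·∞ as a quotient (0/0 or ∞/∞ form), then apply L'Hôpital's rule:
  lim(x→0) 2·√x·ln(4x) = 0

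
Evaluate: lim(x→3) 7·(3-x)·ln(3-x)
This is a 0·∞ indeterminate form.

Rewrite 0·∞ as a quotient (0/0 or ∞/∞ form), then apply L'Hôpital's rule:
  lim(x→3) 7·(3-x)·ln(3-x) = 0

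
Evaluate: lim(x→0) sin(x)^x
This is an exponential indeterminate form.

For exponential indeterminate forms, take the natural log:
  Let L = lim(x→0) sin(x)^x
  Then ln(L) = lim(x→0) [exponent × ln(base)]
  Evaluate using L'Hôpital or standard limits, then exponentiate.
  L = 1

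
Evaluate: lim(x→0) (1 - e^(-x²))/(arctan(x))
This is a 0/0 indeterminate form.

Apply L'Hôpital's rule: differentiate numerator and denominator separately.
  f(x) = 1 - e^(-x^2)   ⇒   f'(x) = 2·x·e^(-x^2)
  g(x) = atan(x)   ⇒   g'(x) = 1/(x^2 + 1)
  lim(x→0) f'(x)/g'(x) = lim(x→0) (2·x·e^(-x^2))/(1/(x^2 + 1))
  = 0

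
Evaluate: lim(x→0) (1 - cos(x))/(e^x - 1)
This is a 0/0 indeterminate form.

Apply L'Hôpital's rule: differentiate numerator and denominator separately.
  f(x) = 1 - cos(x)   ⇒   f'(x) = sin(x)
  g(x) = e^(x) - 1   ⇒   g'(x) = e^(x)
  lim(x→0) f'(x)/g'(x) = lim(x→0) (sin(x))/(e^(x))
  = 0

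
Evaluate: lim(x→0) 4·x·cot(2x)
This is a 0·∞ indeterminate form.

Rewrite 0·∞ as a quotient (0/0 or ∞/∞ form), then apply L'Hôpital's rule:
  lim(x→0) 4·x·cot(2x) = 2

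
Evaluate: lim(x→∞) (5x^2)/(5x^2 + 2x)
This is an ∞/∞ indeterminate form.

Apply L'Hôpital's rule: differentiate numerator and denominator separately.
  f(x) = 5·x^2   ⇒   f'(x) = 10·x
  g(x) = 5·x^2 + 2·x   ⇒   g'(x) = 10·x + 2
  lim(x→∞) f'(x)/g'(x) = lim(x→∞) (10·x)/(10·x + 2)
  = 1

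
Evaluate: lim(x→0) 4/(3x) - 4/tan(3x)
This is an ∞-∞ indeterminate form.

Combine fractions or rationalize to convert ∞-∞ to 0/0 form:
  lim(x→0) 4/(3x) - 4/tan(3x) = 0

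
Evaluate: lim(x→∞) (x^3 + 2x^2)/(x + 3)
This is an ∞/∞ indeterminate form.

Apply L'Hôpital's rule: differentiate numerator and denominator separately.
  f(x) = x^3 + 2·x^2   ⇒   f'(x) = 3·x^2 + 4·x
  g(x) = x + 3   ⇒   g'(x) = 1
  lim(x→∞) f'(x)/g'(x) = lim(x→∞) (3·x^2 + 4·x)/(1)
  = ∞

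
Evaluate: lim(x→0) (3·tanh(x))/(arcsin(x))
This is a 0/0 indeterminate form.

Apply L'Hôpital's rule: differentiate numerator and denominator separately.
  f(x) = 3·tanh(x)   ⇒   f'(x) = 3 - 3·tanh(x)^2
  g(x) = asin(x)   ⇒   g'(x) = 1/sqrt(1 - x^2)
  lim(x→0) f'(x)/g'(x) = lim(x→0) (3 - 3·tanh(x)^2)/(1/sqrt(1 - x^2))
  = 3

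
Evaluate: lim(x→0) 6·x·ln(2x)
This is a 0·∞ indeterminate form.

Rewrite 0·∞ as a quotient (0/0 or ∞/∞ form), then apply L'Hôpital's rule:
  lim(x→0) 6·x·ln(2x) = 0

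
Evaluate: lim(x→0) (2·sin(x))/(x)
This is a 0/0 indeterminate form.

Apply L'Hôpital's rule: differentiate numerator and denominator separately.
  f(x) = 2·sin(x)   ⇒   f'(x) = 2·cos(x)
  g(x) = x   ⇒   g'(x) = 1
  lim(x→0) f'(x)/g'(x) = lim(x→0) (2·cos(x))/(1)
  = 2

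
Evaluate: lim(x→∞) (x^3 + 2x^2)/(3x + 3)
This is an ∞/∞ indeterminate form.

Apply L'Hôpital's rule: differentiate numerator and denominator separately.
  f(x) = x^3 + 2·x^2   ⇒   f'(x) = 3·x^2 + 4·x
  g(x) = 3·x + 3   ⇒   g'(x) = 3
  lim(x→∞) f'(x)/g'(x) = lim(x→∞) (3·x^2 + 4·x)/(3)
  = ∞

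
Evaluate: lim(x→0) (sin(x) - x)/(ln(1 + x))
This is a 0/0 indeterminate form.

Apply L'Hôpital's rule: differentiate numerator and denominator separately.
  f(x) = -x + sin(x)   ⇒   f'(x) = cos(x) - 1
  g(x) = ln(x + 1)   ⇒   g'(x) = 1/(x + 1)
  lim(x→0) f'(x)/g'(x) = lim(x→0) (cos(x) - 1)/(1/(x + 1))
  = 0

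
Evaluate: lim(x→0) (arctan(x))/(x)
This is a 0/0 indeterminate form.

Apply L'Hôpital's rule: differentiate numerator and denominator separately.
  f(x) = atan(x)   ⇒   f'(x) = 1/(x^2 + 1)
  g(x) = x   ⇒   g'(x) = 1
  lim(x→0) f'(x)/g'(x) = lim(x→0) (1/(x^2 + 1))/(1)
  = 1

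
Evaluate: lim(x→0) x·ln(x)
This is a 0·∞ indeterminate form.

Rewrite 0·∞ as a quotient (0/0 or ∞/∞ form), then apply L'Hôpital's rule:
  lim(x→0) x·ln(x) = 0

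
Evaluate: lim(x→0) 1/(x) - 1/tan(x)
This is an ∞-∞ indeterminate form.

Combine fractions or rationalize to convert ∞-∞ to 0/0 form:
  lim(x→0) 1/(x) - 1/tan(x) = 0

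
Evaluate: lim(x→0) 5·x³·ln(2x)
This is a 0·∞ indeterminate form.

Rewrite 0·∞ as a quotient (0/0 or ∞/∞ form), then apply L'Hôpital's rule:
  lim(x→0) 5·x³·ln(2x) = 0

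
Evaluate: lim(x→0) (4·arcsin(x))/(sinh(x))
This is a 0/0 indeterminate form.

Apply L'Hôpital's rule: differentiate numerator and denominator separately.
  f(x) = 4·asin(x)   ⇒   f'(x) = 4/sqrt(1 - x^2)
  g(x) = sinh(x)   ⇒   g'(x) = cosh(x)
  lim(x→0) f'(x)/g'(x) = lim(x→0) (4/sqrt(1 - x^2))/(cosh(x))
  = 4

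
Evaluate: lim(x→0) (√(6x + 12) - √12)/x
This is a standard limit.

Factor or rationalize the expression:
  lim(x→0) (√(6x + 12) - √12)/x = sqrt(3)/2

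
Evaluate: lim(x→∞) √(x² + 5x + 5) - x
This is an ∞-∞ indeterminate form.

Combine fractions or rationalize to convert ∞-∞ to 0/0 form:
  lim(x→∞) √(x² + 5x + 5) - x = 5/2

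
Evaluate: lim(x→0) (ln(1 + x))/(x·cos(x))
This is a 0/0 indeterminate form.

Apply L'Hôpital's rule: differentiate numerator and denominator separately.
  f(x) = ln(x + 1)   ⇒   f'(x) = 1/(x + 1)
  g(x) = x·cos(x)   ⇒   g'(x) = -x·sin(x) + cos(x)
  lim(x→0) f'(x)/g'(x) = lim(x→0) (1/(x + 1))/(-x·sin(x) + cos(x))
  = 1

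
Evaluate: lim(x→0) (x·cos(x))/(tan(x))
This is a 0/0 indeterminate form.

Apply L'Hôpital's rule: differentiate numerator and denominator separately.
  f(x) = x·cos(x)   ⇒   f'(x) = -x·sin(x) + cos(x)
  g(x) = tan(x)   ⇒   g'(x) = tan(x)^2 + 1
  lim(x→0) f'(x)/g'(x) = lim(x→0) (-x·sin(x) + cos(x))/(tan(x)^2 + 1)
  = 1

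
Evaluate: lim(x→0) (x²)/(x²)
This is a 0/0 indeterminate form.

Apply L'Hôpital's rule: differentiate numerator and denominator separately.
  f(x) = x^2   ⇒   f'(x) = 2·x
  g(x) = x^2   ⇒   g'(x) = 2·x
  lim(x→0) f'(x)/g'(x) = lim(x→0) (2·x)/(2·x)
  = 1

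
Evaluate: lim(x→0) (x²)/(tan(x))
This is a 0/0 indeterminate form.

Apply L'Hôpital's rule: differentiate numerator and denominator separately.
  f(x) = x^2   ⇒   f'(x) = 2·x
  g(x) = tan(x)   ⇒   g'(x) = tan(x)^2 + 1
  lim(x→0) f'(x)/g'(x) = lim(x→0) (2·x)/(tan(x)^2 + 1)
  = 0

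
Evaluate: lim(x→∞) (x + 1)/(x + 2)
This is an ∞/∞ indeterminate form.

Apply L'Hôpital's rule: differentiate numerator and denominator separately.
  f(x) = x + 1   ⇒   f'(x) = 1
  g(x) = x + 2   ⇒   g'(x) = 1
  lim(x→∞) f'(x)/g'(x) = lim(x→∞) (1)/(1)
  = 1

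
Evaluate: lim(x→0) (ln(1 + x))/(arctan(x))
This is a 0/0 indeterminate form.

Apply L'Hôpital's rule: differentiate numerator and denominator separately.
  f(x) = ln(x + 1)   ⇒   f'(x) = 1/(x + 1)
  g(x) = atan(x)   ⇒   g'(x) = 1/(x^2 + 1)
  lim(x→0) f'(x)/g'(x) = lim(x→0) (1/(x + 1))/(1/(x^2 + 1))
  = 1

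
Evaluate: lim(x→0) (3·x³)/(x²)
This is a 0/0 indeterminate form.

Apply L'Hôpital's rule: differentiate numerator and denominator separately.
  f(x) = 3·x^3   ⇒   f'(x) = 9·x^2
  g(x) = x^2   ⇒   g'(x) = 2·x
  lim(x→0) f'(x)/g'(x) = lim(x→0) (9·x^2)/(2·x)
  = 0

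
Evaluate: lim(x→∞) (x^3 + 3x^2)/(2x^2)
This is an ∞/∞ indeterminate form.

Apply L'Hôpital's rule: differentiate numerator and denominator separately.
  f(x) = x^3 + 3·x^2   ⇒   f'(x) = 3·x^2 + 6·x
  g(x) = 2·x^2   ⇒   g'(x) = 4·x
  lim(x→∞) f'(x)/g'(x) = lim(x→∞) (3·x^2 + 6·x)/(4·x)
  = ∞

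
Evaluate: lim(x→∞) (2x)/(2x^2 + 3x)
This is an ∞/∞ indeterminate form.

Apply L'Hôpital's rule: differentiate numerator and denominator separately.
  f(x) = 2·x   ⇒   f'(x) = 2
  g(x) = 2·x^2 + 3·x   ⇒   g'(x) = 4·x + 3
  lim(x→∞) f'(x)/g'(x) = lim(x→∞) (2)/(4·x + 3)
  = 0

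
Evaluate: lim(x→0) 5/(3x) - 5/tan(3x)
This is an ∞-∞ indeterminate form.

Combine fractions or rationalize to convert ∞-∞ to 0/0 form:
  lim(x→0) 5/(3x) - 5/tan(3x) = 0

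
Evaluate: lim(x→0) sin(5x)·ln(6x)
This is a 0·∞ indeterminate form.

Rewrite 0·∞ as a quotient (0/0 or ∞/∞ form), then apply L'Hôpital's rule:
  lim(x→0) sin(5x)·ln(6x) = 0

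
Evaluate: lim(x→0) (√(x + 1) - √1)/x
This is a standard limit.

Factor or rationalize the expression:
  lim(x→0) (√(x + 1) - √1)/x = 1/2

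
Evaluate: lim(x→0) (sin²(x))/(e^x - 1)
This is a 0/0 indeterminate form.

Apply L'Hôpital's rule: differentiate numerator and denominator separately.
  f(x) = sin(x)^2   ⇒   f'(x) = 2·sin(x)·cos(x)
  g(x) = e^(x) - 1   ⇒   g'(x) = e^(x)
  lim(x→0) f'(x)/g'(x) = lim(x→0) (2·sin(x)·cos(x))/(e^(x))
  = 0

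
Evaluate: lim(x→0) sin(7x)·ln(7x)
This is a 0·∞ indeterminate form.

Rewrite 0·∞ as a quotient (0/0 or ∞/∞ form), then apply L'Hôpital's rule:
  lim(x→0) sin(7x)·ln(7x) = 0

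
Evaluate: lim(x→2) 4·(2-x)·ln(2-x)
This is a 0·∞ indeterminate form.

Rewrite 0·∞ as a quotient (0/0 or ∞/∞ form), then apply L'Hôpital's rule:
  lim(x→2) 4·(2-x)·ln(2-x) = 0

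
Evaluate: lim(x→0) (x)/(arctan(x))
This is a 0/0 indeterminate form.

Apply L'Hôpital's rule: differentiate numerator and denominator separately.
  f(x) = x   ⇒   f'(x) = 1
  g(x) = atan(x)   ⇒   g'(x) = 1/(x^2 + 1)
  lim(x→0) f'(x)/g'(x) = lim(x→0) (1)/(1/(x^2 + 1))
  = 1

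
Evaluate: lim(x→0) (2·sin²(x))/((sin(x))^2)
This is a 0/0 indeterminate form.

Apply L'Hôpital's rule: differentiate numerator and denominator separately.
  f(x) = 2·sin(x)^2   ⇒   f'(x) = 4·sin(x)·cos(x)
  g(x) = sin(x)^2   ⇒   g'(x) = 2·sin(x)·cos(x)
  lim(x→0) f'(x)/g'(x) = lim(x→0) (4·sin(x)·cos(x))/(2·sin(x)·cos(x))
  = 2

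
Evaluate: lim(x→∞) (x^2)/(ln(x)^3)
This is an ∞/∞ indeterminate form.

Apply L'Hôpital's rule: differentiate numerator and denominator separately.
  f(x) = x^2   ⇒   f'(x) = 2·x
  g(x) = ln(x)^3   ⇒   g'(x) = 3·ln(x)^2/x
  lim(x→∞) f'(x)/g'(x) = lim(x→∞) (2·x)/(3·ln(x)^2/x)
  = ∞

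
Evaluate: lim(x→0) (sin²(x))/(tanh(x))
This is a 0/0 indeterminate form.

Apply L'Hôpital's rule: differentiate numerator and denominator separately.
  f(x) = sin(x)^2   ⇒   f'(x) = 2·sin(x)·cos(x)
  g(x) = tanh(x)   ⇒   g'(x) = 1 - tanh(x)^2
  lim(x→0) f'(x)/g'(x) = lim(x→0) (2·sin(x)·cos(x))/(1 - tanh(x)^2)
  = 0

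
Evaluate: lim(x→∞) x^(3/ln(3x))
This is an exponential indeterminate form.

For exponential indeterminate forms, take the natural log:
  Let L = lim(x→∞) x^(3/ln(3x))
  Then ln(L) = lim(x→∞) [exponent × ln(base)]
  Evaluate using L'Hôpital or standard limits, then exponentiate.
  L = e^(3)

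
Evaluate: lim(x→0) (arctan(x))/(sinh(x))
This is a 0/0 indeterminate form.

Apply L'Hôpital's rule: differentiate numerator and denominator separately.
  f(x) = atan(x)   ⇒   f'(x) = 1/(x^2 + 1)
  g(x) = sinh(x)   ⇒   g'(x) = cosh(x)
  lim(x→0) f'(x)/g'(x) = lim(x→0) (1/(x^2 + 1))/(cosh(x))
  = 1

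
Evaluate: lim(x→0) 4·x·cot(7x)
This is a 0·∞ indeterminate form.

Rewrite 0·∞ as a quotient (0/0 or ∞/∞ form), then apply L'Hôpital's rule:
  lim(x→0) 4·x·cot(7x) = 4/7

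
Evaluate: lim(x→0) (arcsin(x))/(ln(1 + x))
This is a 0/0 indeterminate form.

Apply L'Hôpital's rule: differentiate numerator and denominator separately.
  f(x) = asin(x)   ⇒   f'(x) = 1/sqrt(1 - x^2)
  g(x) = ln(x + 1)   ⇒   g'(x) = 1/(x + 1)
  lim(x→0) f'(x)/g'(x) = lim(x→0) (1/sqrt(1 - x^2))/(1/(x + 1))
  = 1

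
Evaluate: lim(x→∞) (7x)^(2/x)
This is an exponential indeterminate form.

For exponential indeterminate forms, take the natural log:
  Let L = lim(x→∞) (7x)^(2/x)
  Then ln(L) = lim(x→∞) [exponent × ln(base)]
  Evaluate using L'Hôpital or standard limits, then exponentiate.
  L = 1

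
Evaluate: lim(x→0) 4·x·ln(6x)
This is a 0·∞ indeterminate form.

Rewrite 0·∞ as a quotient (0/0 or ∞/∞ form), then apply L'Hôpital's rule:
  lim(x→0) 4·x·ln(6x) = 0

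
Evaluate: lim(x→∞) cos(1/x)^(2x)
This is an exponential indeterminate form.

For exponential indeterminate forms, take the natural log:
  Let L = lim(x→∞) cos(1/x)^(2x)
  Then ln(L) = lim(x→∞) [exponent × ln(base)]
  Evaluate using L'Hôpital or standard limits, then exponentiate.
  L = 1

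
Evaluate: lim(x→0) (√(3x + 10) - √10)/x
This is a standard limit.

Factor or rationalize the expression:
  lim(x→0) (√(3x + 10) - √10)/x = 3·sqrt(10)/20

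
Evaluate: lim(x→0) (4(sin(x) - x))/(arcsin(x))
This is a 0/0 indeterminate form.

Apply L'Hôpital's rule: differentiate numerator and denominator separately.
  f(x) = -4·x + 4·sin(x)   ⇒   f'(x) = 4·cos(x) - 4
  g(x) = asin(x)   ⇒   g'(x) = 1/sqrt(1 - x^2)
  lim(x→0) f'(x)/g'(x) = lim(x→0) (4·cos(x) - 4)/(1/sqrt(1 - x^2))
  = 0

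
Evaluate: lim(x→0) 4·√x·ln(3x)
This is a 0·∞ indeterminate form.

Rewrite 0·∞ as a quotient (0/0 or ∞/∞ form), then apply L'Hôpital's rule:
  lim(x→0) 4·√x·ln(3x) = 0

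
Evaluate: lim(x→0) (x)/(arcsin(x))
This is a 0/0 indeterminate form.

Apply L'Hôpital's rule: differentiate numerator and denominator separately.
  f(x) = x   ⇒   f'(x) = 1
  g(x) = asin(x)   ⇒   g'(x) = 1/sqrt(1 - x^2)
  lim(x→0) f'(x)/g'(x) = lim(x→0) (1)/(1/sqrt(1 - x^2))
  = 1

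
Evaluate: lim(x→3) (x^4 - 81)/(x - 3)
This is a standard limit.

Factor or rationalize the expression:
  lim(x→3) (x^4 - 81)/(x - 3) = 108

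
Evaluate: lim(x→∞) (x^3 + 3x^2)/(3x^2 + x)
This is an ∞/∞ indeterminate form.

Apply L'Hôpital's rule: differentiate numerator and denominator separately.
  f(x) = x^3 + 3·x^2   ⇒   f'(x) = 3·x^2 + 6·x
  g(x) = 3·x^2 + x   ⇒   g'(x) = 6·x + 1
  lim(x→∞) f'(x)/g'(x) = lim(x→∞) (3·x^2 + 6·x)/(6·x + 1)
  = ∞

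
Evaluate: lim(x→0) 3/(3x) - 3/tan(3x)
This is an ∞-∞ indeterminate form.

Combine fractions or rationalize to convert ∞-∞ to 0/0 form:
  lim(x→0) 3/(3x) - 3/tan(3x) = 0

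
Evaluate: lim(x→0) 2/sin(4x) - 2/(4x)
This is an ∞-∞ indeterminate form.

Combine fractions or rationalize to convert ∞-∞ to 0/0 form:
  lim(x→0) 2/sin(4x) - 2/(4x) = 0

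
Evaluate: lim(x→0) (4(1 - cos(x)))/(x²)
This is a 0/0 indeterminate form.

Apply L'Hôpital's rule: differentiate numerator and denominator separately.
  f(x) = 4 - 4·cos(x)   ⇒   f'(x) = 4·sin(x)
  g(x) = x^2   ⇒   g'(x) = 2·x
  lim(x→0) f'(x)/g'(x) = lim(x→0) (4·sin(x))/(2·x)
  = 2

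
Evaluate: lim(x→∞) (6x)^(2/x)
This is an exponential indeterminate form.

For exponential indeterminate forms, take the natural log:
  Let L = lim(x→∞) (6x)^(2/x)
  Then ln(L) = lim(x→∞) [exponent × ln(base)]
  Evaluate using L'Hôpital or standard limits, then exponentiate.
  L = 1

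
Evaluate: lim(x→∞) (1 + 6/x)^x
This is an exponential indeterminate form.

For exponential indeterminate forms, take the natural log:
  Let L = lim(x→∞) (1 + 6/x)^x
  Then ln(L) = lim(x→∞) [exponent × ln(base)]
  Evaluate using L'Hôpital or standard limits, then exponentiate.
  L = e^(6)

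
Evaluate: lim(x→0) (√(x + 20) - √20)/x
This is a standard limit.

Factor or rationalize the expression:
  lim(x→0) (√(x + 20) - √20)/x = sqrt(5)/20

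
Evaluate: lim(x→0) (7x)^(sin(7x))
This is an exponential indeterminate form.

For exponential indeterminate forms, take the natural log:
  Let L = lim(x→0) (7x)^(sin(7x))
  Then ln(L) = lim(x→0) [exponent × ln(base)]
  Evaluate using L'Hôpital or standard limits, then exponentiate.
  L = 1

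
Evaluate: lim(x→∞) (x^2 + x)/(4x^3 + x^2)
This is an ∞/∞ indeterminate form.

Apply L'Hôpital's rule: differentiate numerator and denominator separately.
  f(x) = x^2 + x   ⇒   f'(x) = 2·x + 1
  g(x) = 4·x^3 + x^2   ⇒   g'(x) = 12·x^2 + 2·x
  lim(x→∞) f'(x)/g'(x) = lim(x→∞) (2·x + 1)/(12·x^2 + 2·x)
  = 0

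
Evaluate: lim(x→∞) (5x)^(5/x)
This is an exponential indeterminate form.

For exponential indeterminate forms, take the natural log:
  Let L = lim(x→∞) (5x)^(5/x)
  Then ln(L) = lim(x→∞) [exponent × ln(base)]
  Evaluate using L'Hôpital or standard limits, then exponentiate.
  L = 1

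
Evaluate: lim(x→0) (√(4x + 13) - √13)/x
This is a standard limit.

Factor or rationalize the expression:
  lim(x→0) (√(4x + 13) - √13)/x = 2·sqrt(13)/13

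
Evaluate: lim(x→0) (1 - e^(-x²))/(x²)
This is a 0/0 indeterminate form.

Apply L'Hôpital's rule: differentiate numerator and denominator separately.
  f(x) = 1 - e^(-x^2)   ⇒   f'(x) = 2·x·e^(-x^2)
  g(x) = x^2   ⇒   g'(x) = 2·x
  lim(x→0) f'(x)/g'(x) = lim(x→0) (2·x·e^(-x^2))/(2·x)
  = 1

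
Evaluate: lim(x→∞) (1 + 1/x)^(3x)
This is an exponential indeterminate form.

For exponential indeterminate forms, take the natural log:
  Let L = lim(x→∞) (1 + 1/x)^(3x)
  Then ln(L) = lim(x→∞) [exponent × ln(base)]
  Evaluate using L'Hôpital or standard limits, then exponentiate.
  L = e^(3)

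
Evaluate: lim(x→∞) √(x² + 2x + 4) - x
This is an ∞-∞ indeterminate form.

Combine fractions or rationalize to convert ∞-∞ to 0/0 form:
  lim(x→∞) √(x² + 2x + 4) - x = 1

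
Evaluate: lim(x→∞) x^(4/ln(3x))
This is an exponential indeterminate form.

For exponential indeterminate forms, take the natural log:
  Let L = lim(x→∞) x^(4/ln(3x))
  Then ln(L) = lim(x→∞) [exponent × ln(base)]
  Evaluate using L'Hôpital or standard limits, then exponentiate.
  L = e^(4)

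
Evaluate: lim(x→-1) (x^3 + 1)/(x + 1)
This is a standard limit.

Factor or rationalize the expression:
  lim(x→-1) (x^3 + 1)/(x + 1) = 3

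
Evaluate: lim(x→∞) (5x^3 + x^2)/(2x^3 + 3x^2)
This is an ∞/∞ indeterminate form.

Apply L'Hôpital's rule: differentiate numerator and denominator separately.
  f(x) = 5·x^3 + x^2   ⇒   f'(x) = 15·x^2 + 2·x
  g(x) = 2·x^3 + 3·x^2   ⇒   g'(x) = 6·x^2 + 6·x
  lim(x→∞) f'(x)/g'(x) = lim(x→∞) (15·x^2 + 2·x)/(6·x^2 + 6·x)
  = 5/2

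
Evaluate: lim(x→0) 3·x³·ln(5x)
This is a 0·∞ indeterminate form.

Rewrite 0·∞ as a quotient (0/0 or ∞/∞ form), then apply L'Hôpital's rule:
  lim(x→0) 3·x³·ln(5x) = 0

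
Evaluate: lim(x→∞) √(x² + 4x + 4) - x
This is an ∞-∞ indeterminate form.

Combine fractions or rationalize to convert ∞-∞ to 0/0 form:
  lim(x→∞) √(x² + 4x + 4) - x = 2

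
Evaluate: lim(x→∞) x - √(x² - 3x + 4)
This is an ∞-∞ indeterminate form.

Combine fractions or rationalize to convert ∞-∞ to 0/0 form:
  lim(x→∞) x - √(x² - 3x + 4) = 3/2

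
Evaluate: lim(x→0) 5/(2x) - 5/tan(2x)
This is an ∞-∞ indeterminate form.

Combine fractions or rationalize to convert ∞-∞ to 0/0 form:
  lim(x→0) 5/(2x) - 5/tan(2x) = 0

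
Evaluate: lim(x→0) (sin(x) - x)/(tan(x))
This is a 0/0 indeterminate form.

Apply L'Hôpital's rule: differentiate numerator and denominator separately.
  f(x) = -x + sin(x)   ⇒   f'(x) = cos(x) - 1
  g(x) = tan(x)   ⇒   g'(x) = tan(x)^2 + 1
  lim(x→0) f'(x)/g'(x) = lim(x→0) (cos(x) - 1)/(tan(x)^2 + 1)
  = 0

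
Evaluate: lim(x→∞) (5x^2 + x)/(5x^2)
This is an ∞/∞ indeterminate form.

Apply L'Hôpital's rule: differentiate numerator and denominator separately.
  f(x) = 5·x^2 + x   ⇒   f'(x) = 10·x + 1
  g(x) = 5·x^2   ⇒   g'(x) = 10·x
  lim(x→∞) f'(x)/g'(x) = lim(x→∞) (10·x + 1)/(10·x)
  = 1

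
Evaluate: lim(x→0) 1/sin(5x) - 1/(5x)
This is an ∞-∞ indeterminate form.

Combine fractions or rationalize to convert ∞-∞ to 0/0 form:
  lim(x→0) 1/sin(5x) - 1/(5x) = 0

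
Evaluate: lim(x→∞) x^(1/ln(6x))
This is an exponential indeterminate form.

For exponential indeterminate forms, take the natural log:
  Let L = lim(x→∞) x^(1/ln(6x))
  Then ln(L) = lim(x→∞) [exponent × ln(base)]
  Evaluate using L'Hôpital or standard limits, then exponentiate.
  L = e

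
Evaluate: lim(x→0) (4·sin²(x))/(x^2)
This is a 0/0 indeterminate form.

Apply L'Hôpital's rule: differentiate numerator and denominator separately.
  f(x) = 4·sin(x)^2   ⇒   f'(x) = 8·sin(x)·cos(x)
  g(x) = x^2   ⇒   g'(x) = 2·x
  lim(x→0) f'(x)/g'(x) = lim(x→0) (8·sin(x)·cos(x))/(2·x)
  = 4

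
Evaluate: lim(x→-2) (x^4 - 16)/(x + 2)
This is a standard limit.

Factor or rationalize the expression:
  lim(x→-2) (x^4 - 16)/(x + 2) = -32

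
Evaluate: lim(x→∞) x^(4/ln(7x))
This is an exponential indeterminate form.

For exponential indeterminate forms, take the natural log:
  Let L = lim(x→∞) x^(4/ln(7x))
  Then ln(L) = lim(x→∞) [exponent × ln(base)]
  Evaluate using L'Hôpital or standard limits, then exponentiate.
  L = e^(4)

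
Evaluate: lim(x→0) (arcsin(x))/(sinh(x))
This is a 0/0 indeterminate form.

Apply L'Hôpital's rule: differentiate numerator and denominator separately.
  f(x) = asin(x)   ⇒   f'(x) = 1/sqrt(1 - x^2)
  g(x) = sinh(x)   ⇒   g'(x) = cosh(x)
  lim(x→0) f'(x)/g'(x) = lim(x→0) (1/sqrt(1 - x^2))/(cosh(x))
  = 1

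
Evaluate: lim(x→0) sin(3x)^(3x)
This is an exponential indeterminate form.

For exponential indeterminate forms, take the natural log:
  Let L = lim(x→0) sin(3x)^(3x)
  Then ln(L) = lim(x→0) [exponent × ln(base)]
  Evaluate using L'Hôpital or standard limits, then exponentiate.
  L = 1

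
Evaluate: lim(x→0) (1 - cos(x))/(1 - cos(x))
This is a 0/0 indeterminate form.

Apply L'Hôpital's rule: differentiate numerator and denominator separately.
  f(x) = 1 - cos(x)   ⇒   f'(x) = sin(x)
  g(x) = 1 - cos(x)   ⇒   g'(x) = sin(x)
  lim(x→0) f'(x)/g'(x) = lim(x→0) (sin(x))/(sin(x))
  = 1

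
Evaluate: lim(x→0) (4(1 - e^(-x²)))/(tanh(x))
This is a 0/0 indeterminate form.

Apply L'Hôpital's rule: differentiate numerator and denominator separately.
  f(x) = 4 - 4·e^(-x^2)   ⇒   f'(x) = 8·x·e^(-x^2)
  g(x) = tanh(x)   ⇒   g'(x) = 1 - tanh(x)^2
  lim(x→0) f'(x)/g'(x) = lim(x→0) (8·x·e^(-x^2))/(1 - tanh(x)^2)
  = 0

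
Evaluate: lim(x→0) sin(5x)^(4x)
This is an exponential indeterminate form.

For exponential indeterminate forms, take the natural log:
  Let L = lim(x→0) sin(5x)^(4x)
  Then ln(L) = lim(x→0) [exponent × ln(base)]
  Evaluate using L'Hôpital or standard limits, then exponentiate.
  L = 1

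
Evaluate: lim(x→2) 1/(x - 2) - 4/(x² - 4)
This is an ∞-∞ indeterminate form.

Combine fractions or rationalize to convert ∞-∞ to 0/0 form:
  lim(x→2) 1/(x - 2) - 4/(x² - 4) = 1/4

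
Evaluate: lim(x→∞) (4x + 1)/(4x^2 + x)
This is an ∞/∞ indeterminate form.

Apply L'Hôpital's rule: differentiate numerator and denominator separately.
  f(x) = 4·x + 1   ⇒   f'(x) = 4
  g(x) = 4·x^2 + x   ⇒   g'(x) = 8·x + 1
  lim(x→∞) f'(x)/g'(x) = lim(x→∞) (4)/(8·x + 1)
  = 0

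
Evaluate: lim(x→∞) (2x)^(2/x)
This is an exponential indeterminate form.

For exponential indeterminate forms, take the natural log:
  Let L = lim(x→∞) (2x)^(2/x)
  Then ln(L) = lim(x→∞) [exponent × ln(base)]
  Evaluate using L'Hôpital or standard limits, then exponentiate.
  L = 1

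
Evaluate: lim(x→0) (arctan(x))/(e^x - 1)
This is a 0/0 indeterminate form.

Apply L'Hôpital's rule: differentiate numerator and denominator separately.
  f(x) = atan(x)   ⇒   f'(x) = 1/(x^2 + 1)
  g(x) = e^(x) - 1   ⇒   g'(x) = e^(x)
  lim(x→0) f'(x)/g'(x) = lim(x→0) (1/(x^2 + 1))/(e^(x))
  = 1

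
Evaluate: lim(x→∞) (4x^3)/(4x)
This is an ∞/∞ indeterminate form.

Apply L'Hôpital's rule: differentiate numerator and denominator separately.
  f(x) = 4·x^3   ⇒   f'(x) = 12·x^2
  g(x) = 4·x   ⇒   g'(x) = 4
  lim(x→∞) f'(x)/g'(x) = lim(x→∞) (12·x^2)/(4)
  = ∞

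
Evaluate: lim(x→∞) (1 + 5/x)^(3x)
This is an exponential indeterminate form.

For exponential indeterminate forms, take the natural log:
  Let L = lim(x→∞) (1 + 5/x)^(3x)
  Then ln(L) = lim(x→∞) [exponent × ln(base)]
  Evaluate using L'Hôpital or standard limits, then exponentiate.
  L = e^(15)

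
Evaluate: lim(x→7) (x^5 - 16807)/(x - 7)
This is a standard limit.

Factor or rationalize the expression:
  lim(x→7) (x^5 - 16807)/(x - 7) = 12005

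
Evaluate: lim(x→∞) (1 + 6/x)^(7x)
This is an exponential indeterminate form.

For exponential indeterminate forms, take the natural log:
  Let L = lim(x→∞) (1 + 6/x)^(7x)
  Then ln(L) = lim(x→∞) [exponent × ln(base)]
  Evaluate using L'Hôpital or standard limits, then exponentiate.
  L = e^(42)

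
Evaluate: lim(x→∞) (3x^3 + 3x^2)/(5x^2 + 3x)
This is an ∞/∞ indeterminate form.

Apply L'Hôpital's rule: differentiate numerator and denominator separately.
  f(x) = 3·x^3 + 3·x^2   ⇒   f'(x) = 9·x^2 + 6·x
  g(x) = 5·x^2 + 3·x   ⇒   g'(x) = 10·x + 3
  lim(x→∞) f'(x)/g'(x) = lim(x→∞) (9·x^2 + 6·x)/(10·x + 3)
  = ∞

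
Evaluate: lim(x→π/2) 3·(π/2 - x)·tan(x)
This is a 0·∞ indeterminate form.

Rewrite 0·∞ as a quotient (0/0 or ∞/∞ form), then apply L'Hôpital's rule:
  lim(x→π/2) 3·(π/2 - x)·tan(x) = 3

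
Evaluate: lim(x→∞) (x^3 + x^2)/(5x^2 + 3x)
This is an ∞/∞ indeterminate form.

Apply L'Hôpital's rule: differentiate numerator and denominator separately.
  f(x) = x^3 + x^2   ⇒   f'(x) = 3·x^2 + 2·x
  g(x) = 5·x^2 + 3·x   ⇒   g'(x) = 10·x + 3
  lim(x→∞) f'(x)/g'(x) = lim(x→∞) (3·x^2 + 2·x)/(10·x + 3)
  = ∞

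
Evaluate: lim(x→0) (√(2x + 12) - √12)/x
This is a standard limit.

Factor or rationalize the expression:
  lim(x→0) (√(2x + 12) - √12)/x = sqrt(3)/6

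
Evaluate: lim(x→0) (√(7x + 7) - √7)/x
This is a standard limit.

Factor or rationalize the expression:
  lim(x→0) (√(7x + 7) - √7)/x = sqrt(7)/2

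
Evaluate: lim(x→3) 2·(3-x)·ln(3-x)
This is a 0·∞ indeterminate form.

Rewrite 0·∞ as a quotient (0/0 or ∞/∞ form), then apply L'Hôpital's rule:
  lim(x→3) 2·(3-x)·ln(3-x) = 0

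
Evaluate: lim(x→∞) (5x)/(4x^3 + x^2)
This is an ∞/∞ indeterminate form.

Apply L'Hôpital's rule: differentiate numerator and denominator separately.
  f(x) = 5·x   ⇒   f'(x) = 5
  g(x) = 4·x^3 + x^2   ⇒   g'(x) = 12·x^2 + 2·x
  lim(x→∞) f'(x)/g'(x) = lim(x→∞) (5)/(12·x^2 + 2·x)
  = 0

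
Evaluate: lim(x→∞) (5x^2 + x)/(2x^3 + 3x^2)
This is an ∞/∞ indeterminate form.

Apply L'Hôpital's rule: differentiate numerator and denominator separately.
  f(x) = 5·x^2 + x   ⇒   f'(x) = 10·x + 1
  g(x) = 2·x^3 + 3·x^2   ⇒   g'(x) = 6·x^2 + 6·x
  lim(x→∞) f'(x)/g'(x) = lim(x→∞) (10·x + 1)/(6·x^2 + 6·x)
  = 0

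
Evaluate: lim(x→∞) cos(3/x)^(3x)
This is an exponential indeterminate form.

For exponential indeterminate forms, take the natural log:
  Let L = lim(x→∞) cos(3/x)^(3x)
  Then ln(L) = lim(x→∞) [exponent × ln(base)]
  Evaluate using L'Hôpital or standard limits, then exponentiate.
  L = 1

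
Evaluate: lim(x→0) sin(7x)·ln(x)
This is a 0·∞ indeterminate form.

Rewrite 0·∞ as a quotient (0/0 or ∞/∞ form), then apply L'Hôpital's rule:
  lim(x→0) sin(7x)·ln(x) = 0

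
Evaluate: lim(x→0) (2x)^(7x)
This is an exponential indeterminate form.

For exponential indeterminate forms, take the natural log:
  Let L = lim(x→0) (2x)^(7x)
  Then ln(L) = lim(x→0) [exponent × ln(base)]
  Evaluate using L'Hôpital or standard limits, then exponentiate.
  L = 1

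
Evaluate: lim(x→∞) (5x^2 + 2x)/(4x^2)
This is an ∞/∞ indeterminate form.

Apply L'Hôpital's rule: differentiate numerator and denominator separately.
  f(x) = 5·x^2 + 2·x   ⇒   f'(x) = 10·x + 2
  g(x) = 4·x^2   ⇒   g'(x) = 8·x
  lim(x→∞) f'(x)/g'(x) = lim(x→∞) (10·x + 2)/(8·x)
  = 5/4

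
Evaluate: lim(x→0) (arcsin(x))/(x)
This is a 0/0 indeterminate form.

Apply L'Hôpital's rule: differentiate numerator and denominator separately.
  f(x) = asin(x)   ⇒   f'(x) = 1/sqrt(1 - x^2)
  g(x) = x   ⇒   g'(x) = 1
  lim(x→0) f'(x)/g'(x) = lim(x→0) (1/sqrt(1 - x^2))/(1)
  = 1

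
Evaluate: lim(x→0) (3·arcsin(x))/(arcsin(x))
This is a 0/0 indeterminate form.

Apply L'Hôpital's rule: differentiate numerator and denominator separately.
  f(x) = 3·asin(x)   ⇒   f'(x) = 3/sqrt(1 - x^2)
  g(x) = asin(x)   ⇒   g'(x) = 1/sqrt(1 - x^2)
  lim(x→0) f'(x)/g'(x) = lim(x→0) (3/sqrt(1 - x^2))/(1/sqrt(1 - x^2))
  = 3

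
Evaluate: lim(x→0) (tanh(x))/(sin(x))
This is a 0/0 indeterminate form.

Apply L'Hôpital's rule: differentiate numerator and denominator separately.
  f(x) = tanh(x)   ⇒   f'(x) = 1 - tanh(x)^2
  g(x) = sin(x)   ⇒   g'(x) = cos(x)
  lim(x→0) f'(x)/g'(x) = lim(x→0) (1 - tanh(x)^2)/(cos(x))
  = 1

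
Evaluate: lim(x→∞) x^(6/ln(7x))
This is an exponential indeterminate form.

For exponential indeterminate forms, take the natural log:
  Let L = lim(x→∞) x^(6/ln(7x))
  Then ln(L) = lim(x→∞) [exponent × ln(base)]
  Evaluate using L'Hôpital or standard limits, then exponentiate.
  L = e^(6)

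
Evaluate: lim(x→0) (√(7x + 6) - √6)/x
This is a standard limit.

Factor or rationalize the expression:
  lim(x→0) (√(7x + 6) - √6)/x = 7·sqrt(6)/12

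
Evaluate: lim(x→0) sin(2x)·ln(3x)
This is a 0·∞ indeterminate form.

Rewrite 0·∞ as a quotient (0/0 or ∞/∞ form), then apply L'Hôpital's rule:
  lim(x→0) sin(2x)·ln(3x) = 0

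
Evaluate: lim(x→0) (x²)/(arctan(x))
This is a 0/0 indeterminate form.

Apply L'Hôpital's rule: differentiate numerator and denominator separately.
  f(x) = x^2   ⇒   f'(x) = 2·x
  g(x) = atan(x)   ⇒   g'(x) = 1/(x^2 + 1)
  lim(x→0) f'(x)/g'(x) = lim(x→0) (2·x)/(1/(x^2 + 1))
  = 0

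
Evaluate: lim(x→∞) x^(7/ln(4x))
This is an exponential indeterminate form.

For exponential indeterminate forms, take the natural log:
  Let L = lim(x→∞) x^(7/ln(4x))
  Then ln(L) = lim(x→∞) [exponent × ln(base)]
  Evaluate using L'Hôpital or standard limits, then exponentiate.
  L = e^(7)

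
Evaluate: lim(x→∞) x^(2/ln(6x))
This is an exponential indeterminate form.

For exponential indeterminate forms, take the natural log:
  Let L = lim(x→∞) x^(2/ln(6x))
  Then ln(L) = lim(x→∞) [exponent × ln(base)]
  Evaluate using L'Hôpital or standard limits, then exponentiate.
  L = e²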